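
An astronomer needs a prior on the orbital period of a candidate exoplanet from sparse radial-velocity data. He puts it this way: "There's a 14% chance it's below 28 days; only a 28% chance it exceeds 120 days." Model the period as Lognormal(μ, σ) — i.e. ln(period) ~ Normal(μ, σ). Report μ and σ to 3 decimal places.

μ ≈ 4.277, σ ≈ 0.875

If T ~ Lognormal(μ,σ) then ln T ~ Normal(μ,σ), so the p-quantile of ln T is μ + z_p·σ.
ln(28) = 3.332 and ln(120) = 4.787; z_{0.14} = -1.08, z_{0.72} = 0.5828.
σ = (4.787 − 3.332)/(0.5828 − (-1.08)) = 0.875.
μ = 3.332 − (-1.08)·0.875 = 4.277.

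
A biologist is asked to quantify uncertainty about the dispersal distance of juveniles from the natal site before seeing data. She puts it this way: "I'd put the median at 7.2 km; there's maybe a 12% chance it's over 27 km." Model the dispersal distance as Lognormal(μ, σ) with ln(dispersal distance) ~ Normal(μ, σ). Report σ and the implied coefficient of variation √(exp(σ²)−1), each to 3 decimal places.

σ ≈ 1.125, CV ≈ 1.595

If T ~ Lognormal(μ,σ) then ln T ~ Normal(μ,σ), so the p-quantile of ln T is μ + z_p·σ.
ln(7.2) = 1.974 and ln(27) = 3.296; z_{0.5} = 0, z_{0.88} = 1.175.
σ = (3.296 − 1.974)/(1.175 − (0)) = 1.125.
μ = 1.974 − (0)·1.125 = 1.974.
CV = √(exp(σ²)−1) = √(exp(1.2654)−1) = 1.595.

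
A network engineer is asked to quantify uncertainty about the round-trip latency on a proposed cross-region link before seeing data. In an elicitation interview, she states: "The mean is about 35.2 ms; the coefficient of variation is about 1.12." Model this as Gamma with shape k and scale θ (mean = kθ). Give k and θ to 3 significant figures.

For Gamma(k, scale θ): mean = kθ, variance = kθ², so CV = 1/√k.
CV = 1.12, hence k = 1/CV² = 0.797.
Then θ = mean/k = 35.2/0.797 = 44.2.

k ≈ 0.797, θ ≈ 44.2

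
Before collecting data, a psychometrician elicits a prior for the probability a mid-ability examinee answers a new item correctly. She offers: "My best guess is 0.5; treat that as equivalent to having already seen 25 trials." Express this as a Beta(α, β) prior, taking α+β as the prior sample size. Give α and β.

α = 12.5, β = 12.5

Under the effective-sample-size interpretation, Beta(α, β) has prior mean α/(α+β) and prior sample size α+β.
So α+β = 25 and α/(α+β) = 0.5, giving α = 0.5·25 = 12.5 and β = 25 − 12.5 = 12.5.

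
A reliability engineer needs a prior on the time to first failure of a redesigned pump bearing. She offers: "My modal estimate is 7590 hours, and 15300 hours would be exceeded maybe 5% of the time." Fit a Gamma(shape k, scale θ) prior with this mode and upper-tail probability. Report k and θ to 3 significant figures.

k ≈ 6.64, θ ≈ 1350

Gamma(k,θ) with k>1 has mode (k−1)θ, so θ = 7590/(k−1).
Need P(X < 15300) = 0.95 with θ tied to k this way. Start at k = 2, θ = 7590: P(X<15300) ≈ 0.598.
Too low — raise k to concentrate. Iterating converges to k ≈ 6.64.
Then θ = 7590/(6.64−1) ≈ 1350.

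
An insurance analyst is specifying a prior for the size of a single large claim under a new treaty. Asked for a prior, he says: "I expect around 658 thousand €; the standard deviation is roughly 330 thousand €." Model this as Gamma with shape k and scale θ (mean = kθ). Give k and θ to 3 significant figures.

For Gamma(k, scale θ): mean = kθ, variance = kθ², so CV = 1/√k.
CV = SD/mean = 330/658 = 0.5015, hence k = 1/CV² = 3.98.
Then θ = mean/k = 658/3.98 = 166.

k ≈ 3.98, θ ≈ 166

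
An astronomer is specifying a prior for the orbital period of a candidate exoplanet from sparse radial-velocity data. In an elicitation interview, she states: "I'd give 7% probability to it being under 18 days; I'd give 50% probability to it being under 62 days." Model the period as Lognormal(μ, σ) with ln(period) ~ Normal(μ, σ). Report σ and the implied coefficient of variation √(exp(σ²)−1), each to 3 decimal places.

σ ≈ 0.838, CV ≈ 1.009

If T ~ Lognormal(μ,σ) then ln T ~ Normal(μ,σ), so the p-quantile of ln T is μ + z_p·σ.
ln(18) = 2.89 and ln(62) = 4.127; z_{0.07} = -1.476, z_{0.5} = 0.
σ = (4.127 − 2.89)/(0 − (-1.476)) = 0.838.
μ = 2.89 − (-1.476)·0.838 = 4.127.
CV = √(exp(σ²)−1) = √(exp(0.7023)−1) = 1.009.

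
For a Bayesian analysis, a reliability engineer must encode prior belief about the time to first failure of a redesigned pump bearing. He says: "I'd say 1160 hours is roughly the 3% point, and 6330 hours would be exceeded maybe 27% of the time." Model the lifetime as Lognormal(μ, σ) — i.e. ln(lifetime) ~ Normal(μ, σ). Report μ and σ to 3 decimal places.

μ ≈ 8.336, σ ≈ 0.680

If T ~ Lognormal(μ,σ) then ln T ~ Normal(μ,σ), so the p-quantile of ln T is μ + z_p·σ.
ln(1160) = 7.056 and ln(6330) = 8.753; z_{0.03} = -1.881, z_{0.73} = 0.6128.
σ = (8.753 − 7.056)/(0.6128 − (-1.881)) = 0.680.
μ = 7.056 − (-1.881)·0.680 = 8.336.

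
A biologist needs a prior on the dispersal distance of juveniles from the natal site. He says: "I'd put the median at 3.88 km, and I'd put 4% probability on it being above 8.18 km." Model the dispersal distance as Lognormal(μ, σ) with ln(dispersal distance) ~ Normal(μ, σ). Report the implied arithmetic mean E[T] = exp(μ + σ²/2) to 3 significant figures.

If T ~ Lognormal(μ,σ) then ln T ~ Normal(μ,σ), so the p-quantile of ln T is μ + z_p·σ.
ln(3.88) = 1.356 and ln(8.18) = 2.102; z_{0.5} = 0, z_{0.96} = 1.751.
σ = (2.102 − 1.356)/(1.751 − (0)) = 0.426.
μ = 1.356 − (0)·0.426 = 1.356.
E[T] = exp(μ + σ²/2) = exp(1.356 + 0.0908) = 4.25 km.

E[T] ≈ 4.25 km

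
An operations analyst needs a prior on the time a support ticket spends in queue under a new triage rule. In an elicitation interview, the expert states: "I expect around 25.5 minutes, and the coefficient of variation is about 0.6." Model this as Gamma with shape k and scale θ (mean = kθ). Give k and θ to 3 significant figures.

k ≈ 2.78, θ ≈ 9.18

For Gamma(k, scale θ): mean = kθ, variance = kθ², so CV = 1/√k.
CV = 0.6, hence k = 1/CV² = 2.78.
Then θ = mean/k = 25.5/2.78 = 9.18.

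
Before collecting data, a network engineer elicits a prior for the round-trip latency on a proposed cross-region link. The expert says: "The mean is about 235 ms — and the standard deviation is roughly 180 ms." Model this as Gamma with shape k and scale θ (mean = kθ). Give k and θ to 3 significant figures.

For Gamma(k, scale θ): mean = kθ, variance = kθ², so CV = 1/√k.
CV = SD/mean = 180/235 = 0.766, hence k = 1/CV² = 1.7.
Then θ = mean/k = 235/1.7 = 138.

k ≈ 1.7, θ ≈ 138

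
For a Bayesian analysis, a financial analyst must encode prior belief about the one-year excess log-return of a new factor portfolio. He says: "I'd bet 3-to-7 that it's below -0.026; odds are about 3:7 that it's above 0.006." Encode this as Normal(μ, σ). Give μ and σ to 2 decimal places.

μ = -0.01, σ = 0.03

For Normal(μ,σ), the p-quantile is μ + z_p·σ. Here z_{0.3} = -0.5244, z_{0.7} = 0.5244.
So -0.026 = μ − 0.5244σ and 0.006 = μ + 0.5244σ.
Subtracting: σ = (0.006 − -0.026)/(0.5244 − (-0.5244)) = 0.03.
Then μ = -0.026 − (-0.5244)·0.03 = -0.01.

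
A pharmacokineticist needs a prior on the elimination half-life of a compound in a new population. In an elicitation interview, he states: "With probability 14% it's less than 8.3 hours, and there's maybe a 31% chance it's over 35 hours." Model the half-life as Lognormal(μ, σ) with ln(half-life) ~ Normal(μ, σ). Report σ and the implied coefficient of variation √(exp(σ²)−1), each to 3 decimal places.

σ ≈ 0.913, CV ≈ 1.141

If T ~ Lognormal(μ,σ) then ln T ~ Normal(μ,σ), so the p-quantile of ln T is μ + z_p·σ.
ln(8.3) = 2.116 and ln(35) = 3.555; z_{0.14} = -1.08, z_{0.69} = 0.4959.
σ = (3.555 − 2.116)/(0.4959 − (-1.08)) = 0.913.
μ = 2.116 − (-1.08)·0.913 = 3.103.
CV = √(exp(σ²)−1) = √(exp(0.8336)−1) = 1.141.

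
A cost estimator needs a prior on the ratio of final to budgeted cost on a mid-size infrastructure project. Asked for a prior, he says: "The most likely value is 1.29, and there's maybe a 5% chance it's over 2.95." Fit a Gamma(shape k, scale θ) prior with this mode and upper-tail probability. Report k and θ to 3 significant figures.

k ≈ 5.01, θ ≈ 0.322

Gamma(k,θ) with k>1 has mode (k−1)θ, so θ = 1.29/(k−1).
Need P(X < 2.95) = 0.95 with θ tied to k this way. Start at k = 2, θ = 1.29: P(X<2.95) ≈ 0.666.
Too low — raise k to concentrate. Iterating converges to k ≈ 5.01.
Then θ = 1.29/(5.01−1) ≈ 0.322.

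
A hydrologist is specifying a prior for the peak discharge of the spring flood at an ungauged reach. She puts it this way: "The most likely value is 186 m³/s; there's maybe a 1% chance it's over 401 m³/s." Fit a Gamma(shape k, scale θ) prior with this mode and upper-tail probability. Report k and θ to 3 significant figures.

k ≈ 9.2, θ ≈ 22.7

Gamma(k,θ) with k>1 has mode (k−1)θ, so θ = 186/(k−1).
Need P(X < 401) = 0.99 with θ tied to k this way. Start at k = 2, θ = 186: P(X<401) ≈ 0.635.
Too low — raise k to concentrate. Iterating converges to k ≈ 9.2.
Then θ = 186/(9.2−1) ≈ 22.7.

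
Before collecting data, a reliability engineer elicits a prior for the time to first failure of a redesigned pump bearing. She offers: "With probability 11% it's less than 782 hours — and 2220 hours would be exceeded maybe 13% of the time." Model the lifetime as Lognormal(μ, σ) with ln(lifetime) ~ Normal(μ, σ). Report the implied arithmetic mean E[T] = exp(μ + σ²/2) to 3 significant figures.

If T ~ Lognormal(μ,σ) then ln T ~ Normal(μ,σ), so the p-quantile of ln T is μ + z_p·σ.
ln(782) = 6.662 and ln(2220) = 7.705; z_{0.11} = -1.227, z_{0.87} = 1.126.
σ = (7.705 − 6.662)/(1.126 − (-1.227)) = 0.443.
μ = 6.662 − (-1.227)·0.443 = 7.206.
E[T] = exp(μ + σ²/2) = exp(7.206 + 0.0983) = 1490 hours.

E[T] ≈ 1490 hours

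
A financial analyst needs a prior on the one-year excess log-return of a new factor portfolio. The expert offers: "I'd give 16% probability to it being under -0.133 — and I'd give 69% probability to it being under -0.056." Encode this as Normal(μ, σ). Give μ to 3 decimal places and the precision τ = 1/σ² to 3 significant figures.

The p-quantile of Normal(μ,σ) is μ + z_p·σ, with z_{0.16} = -0.9945 and z_{0.69} = 0.4959.
Eliminate σ: μ = (z₂·x₁ − z₁·x₂)/(z₂ − z₁) = (0.4959·-0.133 − (-0.9945)·-0.056)/1.49 = -0.082.
Then σ = (x₂ − x₁)/(z₂ − z₁) = (-0.056 − -0.133)/1.49 = 0.052.
Precision τ = 1/σ² = 1/0.05167² = 375.

μ = -0.082, τ = 375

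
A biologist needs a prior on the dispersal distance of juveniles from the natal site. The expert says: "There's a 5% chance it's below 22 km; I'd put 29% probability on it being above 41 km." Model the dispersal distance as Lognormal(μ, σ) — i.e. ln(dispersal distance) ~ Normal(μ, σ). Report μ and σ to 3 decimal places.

μ ≈ 3.557, σ ≈ 0.283

If T ~ Lognormal(μ,σ) then ln T ~ Normal(μ,σ), so the p-quantile of ln T is μ + z_p·σ.
ln(22) = 3.091 and ln(41) = 3.714; z_{0.05} = -1.645, z_{0.71} = 0.5534.
σ = (3.714 − 3.091)/(0.5534 − (-1.645)) = 0.283.
μ = 3.091 − (-1.645)·0.283 = 3.557.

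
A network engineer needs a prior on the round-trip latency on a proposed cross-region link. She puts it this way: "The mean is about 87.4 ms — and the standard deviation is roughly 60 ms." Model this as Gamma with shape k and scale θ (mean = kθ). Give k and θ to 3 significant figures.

For Gamma(k, scale θ): mean = kθ, variance = kθ², so CV = 1/√k.
CV = SD/mean = 60/87.4 = 0.6865, hence k = 1/CV² = 2.12.
Then θ = mean/k = 87.4/2.12 = 41.2.

k ≈ 2.12, θ ≈ 41.2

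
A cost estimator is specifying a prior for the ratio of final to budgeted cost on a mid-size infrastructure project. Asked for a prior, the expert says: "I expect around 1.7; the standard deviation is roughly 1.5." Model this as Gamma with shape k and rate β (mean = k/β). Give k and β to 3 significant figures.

For Gamma(k, rate β): mean = k/β, variance = k/β², so CV = 1/√k.
CV = SD/mean = 1.5/1.7 = 0.8824, hence k = 1/CV² = 1.28.
Then β = k/mean = 1.28/1.7 = 0.756.

k ≈ 1.28, β ≈ 0.756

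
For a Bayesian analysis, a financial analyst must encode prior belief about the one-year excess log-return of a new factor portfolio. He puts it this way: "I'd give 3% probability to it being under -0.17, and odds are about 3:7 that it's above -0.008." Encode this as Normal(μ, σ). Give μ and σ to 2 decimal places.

The p-quantile of Normal(μ,σ) is μ + z_p·σ, with z_{0.03} = -1.881 and z_{0.7} = 0.5244.
Eliminate σ: μ = (z₂·x₁ − z₁·x₂)/(z₂ − z₁) = (0.5244·-0.17 − (-1.881)·-0.008)/2.405 = -0.04.
Then σ = (x₂ − x₁)/(z₂ − z₁) = (-0.008 − -0.17)/2.405 = 0.07.

μ = -0.04, σ = 0.07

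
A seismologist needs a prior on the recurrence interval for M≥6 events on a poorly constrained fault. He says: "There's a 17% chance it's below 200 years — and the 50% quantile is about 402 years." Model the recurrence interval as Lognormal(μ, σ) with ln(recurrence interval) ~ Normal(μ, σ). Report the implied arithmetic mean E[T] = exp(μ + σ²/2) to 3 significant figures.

If T ~ Lognormal(μ,σ) then ln T ~ Normal(μ,σ), so the p-quantile of ln T is μ + z_p·σ.
ln(200) = 5.298 and ln(402) = 5.996; z_{0.17} = -0.9542, z_{0.5} = 0.
σ = (5.996 − 5.298)/(0 − (-0.9542)) = 0.732.
μ = 5.298 − (-0.9542)·0.732 = 5.996.
E[T] = exp(μ + σ²/2) = exp(5.996 + 0.2677) = 525 years.

E[T] ≈ 525 years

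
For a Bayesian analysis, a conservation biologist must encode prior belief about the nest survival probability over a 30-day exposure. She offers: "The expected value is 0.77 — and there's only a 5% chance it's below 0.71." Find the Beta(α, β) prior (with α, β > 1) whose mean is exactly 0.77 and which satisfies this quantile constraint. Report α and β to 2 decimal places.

α ≈ 109.35, β ≈ 32.66

With mean 0.77 fixed, write α = 0.77s, β = 0.23s where s = α+β.
Need P(θ < 0.71) = 0.05 under Beta(0.77s, 0.23s). Normal approximation: (q−m)/√(m(1−m)/s) ≈ z_{0.05} = -1.64, so s ≈ 0.77·0.23·(-1.64)²/(0.71−0.77)² = 133.1.
At s = 133.1: P(θ<0.71) ≈ 0.055. Adjusting to match 0.05 gives s ≈ 142.01.
So α = 0.77·142.01 ≈ 109.35, β = 0.23·142.01 ≈ 32.66.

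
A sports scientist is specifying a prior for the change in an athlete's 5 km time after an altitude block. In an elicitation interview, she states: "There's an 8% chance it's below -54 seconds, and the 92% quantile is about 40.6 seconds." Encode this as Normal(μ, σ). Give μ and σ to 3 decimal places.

The p-quantile of Normal(μ,σ) is μ + z_p·σ, with z_{0.08} = -1.405 and z_{0.92} = 1.405.
Eliminate σ: μ = (z₂·x₁ − z₁·x₂)/(z₂ − z₁) = (1.405·-54 − (-1.405)·40.6)/2.81 = -6.700.
Then σ = (x₂ − x₁)/(z₂ − z₁) = (40.6 − -54)/2.81 = 33.664.

μ = -6.700, σ = 33.664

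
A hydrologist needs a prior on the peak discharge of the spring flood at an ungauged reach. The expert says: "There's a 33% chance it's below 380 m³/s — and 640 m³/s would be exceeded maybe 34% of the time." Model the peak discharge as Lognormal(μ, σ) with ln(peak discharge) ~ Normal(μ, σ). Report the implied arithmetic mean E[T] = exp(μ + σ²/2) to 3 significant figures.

E[T] ≈ 600 m³/s

If T ~ Lognormal(μ,σ) then ln T ~ Normal(μ,σ), so the p-quantile of ln T is μ + z_p·σ.
ln(380) = 5.94 and ln(640) = 6.461; z_{0.33} = -0.4399, z_{0.66} = 0.4125.
σ = (6.461 − 5.94)/(0.4125 − (-0.4399)) = 0.612.
μ = 5.94 − (-0.4399)·0.612 = 6.209.
E[T] = exp(μ + σ²/2) = exp(6.209 + 0.1870) = 600 m³/s.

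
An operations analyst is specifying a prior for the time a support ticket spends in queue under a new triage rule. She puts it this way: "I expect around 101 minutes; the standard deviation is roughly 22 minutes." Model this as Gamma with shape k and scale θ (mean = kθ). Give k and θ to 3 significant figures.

k ≈ 21.1, θ ≈ 4.79

For Gamma(k, scale θ): mean = kθ, variance = kθ², so CV = 1/√k.
CV = SD/mean = 22/101 = 0.2178, hence k = 1/CV² = 21.1.
Then θ = mean/k = 101/21.1 = 4.79.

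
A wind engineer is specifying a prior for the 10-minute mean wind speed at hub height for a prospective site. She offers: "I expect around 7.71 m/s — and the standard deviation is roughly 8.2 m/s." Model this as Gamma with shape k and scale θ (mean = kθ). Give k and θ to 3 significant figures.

For Gamma(k, scale θ): mean = kθ, variance = kθ², so CV = 1/√k.
CV = SD/mean = 8.2/7.71 = 1.064, hence k = 1/CV² = 0.884.
Then θ = mean/k = 7.71/0.884 = 8.72.

k ≈ 0.884, θ ≈ 8.72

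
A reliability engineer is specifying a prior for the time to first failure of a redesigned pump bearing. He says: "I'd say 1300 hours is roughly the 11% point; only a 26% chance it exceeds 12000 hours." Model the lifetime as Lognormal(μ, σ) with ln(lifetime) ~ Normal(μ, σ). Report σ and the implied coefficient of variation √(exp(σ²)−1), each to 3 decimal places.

σ ≈ 1.189, CV ≈ 1.763

If T ~ Lognormal(μ,σ) then ln T ~ Normal(μ,σ), so the p-quantile of ln T is μ + z_p·σ.
ln(1300) = 7.17 and ln(12000) = 9.393; z_{0.11} = -1.227, z_{0.74} = 0.6433.
σ = (9.393 − 7.17)/(0.6433 − (-1.227)) = 1.189.
μ = 7.17 − (-1.227)·1.189 = 8.628.
CV = √(exp(σ²)−1) = √(exp(1.4128)−1) = 1.763.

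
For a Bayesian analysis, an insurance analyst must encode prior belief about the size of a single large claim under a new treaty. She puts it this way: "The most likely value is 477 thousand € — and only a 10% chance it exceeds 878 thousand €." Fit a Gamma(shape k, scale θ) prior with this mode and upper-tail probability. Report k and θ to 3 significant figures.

k ≈ 6.12, θ ≈ 93.1

Gamma(k,θ) with k>1 has mode (k−1)θ, so θ = 477/(k−1).
Need P(X < 878) = 0.9 with θ tied to k this way. Start at k = 2, θ = 477: P(X<878) ≈ 0.549.
Too low — raise k to concentrate. Iterating converges to k ≈ 6.12.
Then θ = 477/(6.12−1) ≈ 93.1.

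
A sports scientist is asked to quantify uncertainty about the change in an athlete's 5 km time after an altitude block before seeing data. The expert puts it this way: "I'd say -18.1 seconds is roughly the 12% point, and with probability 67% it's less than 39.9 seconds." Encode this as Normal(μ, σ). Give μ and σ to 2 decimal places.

For Normal(μ,σ), the p-quantile is μ + z_p·σ. Here z_{0.12} = -1.175, z_{0.67} = 0.4399.
So -18.1 = μ − 1.175σ and 39.9 = μ + 0.4399σ.
Subtracting: σ = (39.9 − -18.1)/(0.4399 − (-1.175)) = 35.92.
Then μ = -18.1 − (-1.175)·35.92 = 24.10.

μ = 24.10, σ = 35.92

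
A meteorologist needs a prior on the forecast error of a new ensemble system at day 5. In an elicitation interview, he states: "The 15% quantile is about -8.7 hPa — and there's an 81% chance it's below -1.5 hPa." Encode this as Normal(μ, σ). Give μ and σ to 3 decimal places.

μ = -4.802, σ = 3.761

The p-quantile of Normal(μ,σ) is μ + z_p·σ, with z_{0.15} = -1.036 and z_{0.81} = 0.8779.
Eliminate σ: μ = (z₂·x₁ − z₁·x₂)/(z₂ − z₁) = (0.8779·-8.7 − (-1.036)·-1.5)/1.914 = -4.802.
Then σ = (x₂ − x₁)/(z₂ − z₁) = (-1.5 − -8.7)/1.914 = 3.761.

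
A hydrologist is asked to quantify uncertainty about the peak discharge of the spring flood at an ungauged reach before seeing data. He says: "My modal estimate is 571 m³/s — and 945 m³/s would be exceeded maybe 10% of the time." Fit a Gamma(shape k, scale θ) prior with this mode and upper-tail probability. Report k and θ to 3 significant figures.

Gamma(k,θ) with k>1 has mode (k−1)θ, so θ = 571/(k−1).
Need P(X < 945) = 0.9 with θ tied to k this way. Start at k = 2, θ = 571: P(X<945) ≈ 0.493.
Too low — raise k to concentrate. Iterating converges to k ≈ 8.44.
Then θ = 571/(8.44−1) ≈ 76.8.

k ≈ 8.44, θ ≈ 76.8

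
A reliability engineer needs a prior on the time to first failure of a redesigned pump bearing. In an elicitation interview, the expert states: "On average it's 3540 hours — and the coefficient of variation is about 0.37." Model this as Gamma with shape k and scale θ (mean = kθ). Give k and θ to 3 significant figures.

k ≈ 7.3, θ ≈ 485

For Gamma(k, scale θ): mean = kθ, variance = kθ², so CV = 1/√k.
CV = 0.37, hence k = 1/CV² = 7.3.
Then θ = mean/k = 3540/7.3 = 485.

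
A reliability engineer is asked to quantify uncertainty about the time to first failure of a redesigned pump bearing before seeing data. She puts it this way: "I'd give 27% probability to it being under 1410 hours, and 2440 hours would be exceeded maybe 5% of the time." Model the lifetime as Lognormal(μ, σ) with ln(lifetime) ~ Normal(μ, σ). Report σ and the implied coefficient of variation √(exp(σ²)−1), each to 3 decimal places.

σ ≈ 0.243, CV ≈ 0.247

If T ~ Lognormal(μ,σ) then ln T ~ Normal(μ,σ), so the p-quantile of ln T is μ + z_p·σ.
ln(1410) = 7.251 and ln(2440) = 7.8; z_{0.27} = -0.6128, z_{0.95} = 1.645.
σ = (7.8 − 7.251)/(1.645 − (-0.6128)) = 0.243.
μ = 7.251 − (-0.6128)·0.243 = 7.400.
CV = √(exp(σ²)−1) = √(exp(0.0590)−1) = 0.247.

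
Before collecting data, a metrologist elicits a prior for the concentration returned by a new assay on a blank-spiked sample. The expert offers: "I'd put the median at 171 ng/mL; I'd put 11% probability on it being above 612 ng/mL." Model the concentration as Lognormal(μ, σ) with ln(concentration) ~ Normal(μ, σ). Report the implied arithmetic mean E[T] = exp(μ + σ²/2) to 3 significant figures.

E[T] ≈ 294 ng/mL

If T ~ Lognormal(μ,σ) then ln T ~ Normal(μ,σ), so the p-quantile of ln T is μ + z_p·σ.
ln(171) = 5.142 and ln(612) = 6.417; z_{0.5} = 0, z_{0.89} = 1.227.
σ = (6.417 − 5.142)/(1.227 − (0)) = 1.040.
μ = 5.142 − (0)·1.040 = 5.142.
E[T] = exp(μ + σ²/2) = exp(5.142 + 0.5404) = 294 ng/mL.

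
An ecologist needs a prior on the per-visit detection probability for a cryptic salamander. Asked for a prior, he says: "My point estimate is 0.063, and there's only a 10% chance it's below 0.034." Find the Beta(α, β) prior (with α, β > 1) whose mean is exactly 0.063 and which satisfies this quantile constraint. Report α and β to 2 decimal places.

α ≈ 6.10, β ≈ 90.76

With mean 0.063 fixed, write α = 0.063s, β = 0.937s where s = α+β.
Need P(θ < 0.034) = 0.1 under Beta(0.063s, 0.937s). Normal approximation: (q−m)/√(m(1−m)/s) ≈ z_{0.1} = -1.28, so s ≈ 0.063·0.937·(-1.28)²/(0.034−0.063)² = 115.3.
At s = 115.3: P(θ<0.034) ≈ 0.078. Adjusting to match 0.1 gives s ≈ 96.86.
So α = 0.063·96.86 ≈ 6.10, β = 0.937·96.86 ≈ 90.76.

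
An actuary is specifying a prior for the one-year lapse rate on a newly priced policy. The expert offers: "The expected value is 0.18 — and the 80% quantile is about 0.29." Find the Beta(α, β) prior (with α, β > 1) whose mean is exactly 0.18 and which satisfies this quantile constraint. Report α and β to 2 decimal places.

With mean 0.18 fixed, write α = 0.18s, β = 0.82s where s = α+β.
Need P(θ < 0.29) = 0.8 under Beta(0.18s, 0.82s). Normal approximation: (q−m)/√(m(1−m)/s) ≈ z_{0.8} = 0.842, so s ≈ 0.18·0.82·(0.842)²/(0.29−0.18)² = 8.6.
At s = 8.6: P(θ<0.29) ≈ 0.819. Adjusting to match 0.8 gives s ≈ 6.58.
So α = 0.18·6.58 ≈ 1.19, β = 0.82·6.58 ≈ 5.40.

α ≈ 1.19, β ≈ 5.40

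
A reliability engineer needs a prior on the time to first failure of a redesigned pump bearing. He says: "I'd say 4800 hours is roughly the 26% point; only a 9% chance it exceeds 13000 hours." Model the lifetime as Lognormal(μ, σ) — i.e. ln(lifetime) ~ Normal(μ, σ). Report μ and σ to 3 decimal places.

If T ~ Lognormal(μ,σ) then ln T ~ Normal(μ,σ), so the p-quantile of ln T is μ + z_p·σ.
ln(4800) = 8.476 and ln(13000) = 9.473; z_{0.26} = -0.6433, z_{0.91} = 1.341.
σ = (9.473 − 8.476)/(1.341 − (-0.6433)) = 0.502.
μ = 8.476 − (-0.6433)·0.502 = 8.799.

μ ≈ 8.799, σ ≈ 0.502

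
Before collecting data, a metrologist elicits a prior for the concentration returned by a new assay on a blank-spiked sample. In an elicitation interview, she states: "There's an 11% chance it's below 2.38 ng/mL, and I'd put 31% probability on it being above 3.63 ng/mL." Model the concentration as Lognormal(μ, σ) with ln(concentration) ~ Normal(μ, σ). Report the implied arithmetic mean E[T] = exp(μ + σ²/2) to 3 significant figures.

E[T] ≈ 3.31 ng/mL

If T ~ Lognormal(μ,σ) then ln T ~ Normal(μ,σ), so the p-quantile of ln T is μ + z_p·σ.
ln(2.38) = 0.8671 and ln(3.63) = 1.289; z_{0.11} = -1.227, z_{0.69} = 0.4959.
σ = (1.289 − 0.8671)/(0.4959 − (-1.227)) = 0.245.
μ = 0.8671 − (-1.227)·0.245 = 1.168.
E[T] = exp(μ + σ²/2) = exp(1.168 + 0.0300) = 3.31 ng/mL.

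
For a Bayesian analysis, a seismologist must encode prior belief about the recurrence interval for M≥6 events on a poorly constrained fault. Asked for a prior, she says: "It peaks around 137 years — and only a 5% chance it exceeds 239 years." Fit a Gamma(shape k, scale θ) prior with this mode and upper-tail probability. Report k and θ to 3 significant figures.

Gamma(k,θ) with k>1 has mode (k−1)θ, so θ = 137/(k−1).
Need P(X < 239) = 0.95 with θ tied to k this way. Start at k = 2, θ = 137: P(X<239) ≈ 0.520.
Too low — raise k to concentrate. Iterating converges to k ≈ 10.
Then θ = 137/(10−1) ≈ 15.2.

k ≈ 10, θ ≈ 15.2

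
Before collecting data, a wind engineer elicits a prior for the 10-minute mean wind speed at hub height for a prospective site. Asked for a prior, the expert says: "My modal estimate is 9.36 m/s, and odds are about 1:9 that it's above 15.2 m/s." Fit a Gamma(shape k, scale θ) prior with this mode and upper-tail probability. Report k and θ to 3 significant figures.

Gamma(k,θ) with k>1 has mode (k−1)θ, so θ = 9.36/(k−1).
Need P(X < 15.2) = 0.9 with θ tied to k this way. Start at k = 2, θ = 9.36: P(X<15.2) ≈ 0.483.
Too low — raise k to concentrate. Iterating converges to k ≈ 9.01.
Then θ = 9.36/(9.01−1) ≈ 1.17.

k ≈ 9.01, θ ≈ 1.17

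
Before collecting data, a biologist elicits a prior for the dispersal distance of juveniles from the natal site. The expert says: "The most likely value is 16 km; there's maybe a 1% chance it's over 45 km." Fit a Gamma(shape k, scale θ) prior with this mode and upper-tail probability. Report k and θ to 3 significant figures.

Gamma(k,θ) with k>1 has mode (k−1)θ, so θ = 16/(k−1).
Need P(X < 45) = 0.99 with θ tied to k this way. Start at k = 2, θ = 16: P(X<45) ≈ 0.771.
Too low — raise k to concentrate. Iterating converges to k ≈ 5.27.
Then θ = 16/(5.27−1) ≈ 3.74.

k ≈ 5.27, θ ≈ 3.74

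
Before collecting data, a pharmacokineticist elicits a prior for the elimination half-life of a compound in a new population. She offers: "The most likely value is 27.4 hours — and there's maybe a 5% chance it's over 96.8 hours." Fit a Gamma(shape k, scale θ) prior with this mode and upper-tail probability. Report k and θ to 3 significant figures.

k ≈ 2.62, θ ≈ 16.9

Gamma(k,θ) with k>1 has mode (k−1)θ, so θ = 27.4/(k−1).
Need P(X < 96.8) = 0.95 with θ tied to k this way. Start at k = 2, θ = 27.4: P(X<96.8) ≈ 0.868.
Too low — raise k to concentrate. Iterating converges to k ≈ 2.62.
Then θ = 27.4/(2.62−1) ≈ 16.9.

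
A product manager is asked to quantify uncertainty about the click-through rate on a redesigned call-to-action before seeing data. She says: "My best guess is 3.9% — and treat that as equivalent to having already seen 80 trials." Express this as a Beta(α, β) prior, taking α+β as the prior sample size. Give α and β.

Under the effective-sample-size interpretation, Beta(α, β) has prior mean α/(α+β) and prior sample size α+β.
So α+β = 80 and α/(α+β) = 0.039, giving α = 0.039·80 = 3.12 and β = 80 − 3.12 = 76.88.

α = 3.12, β = 76.88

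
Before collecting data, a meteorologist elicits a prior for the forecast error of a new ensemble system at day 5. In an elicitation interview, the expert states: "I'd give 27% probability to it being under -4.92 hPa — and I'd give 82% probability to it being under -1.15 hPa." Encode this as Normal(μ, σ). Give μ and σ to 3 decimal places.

The p-quantile of Normal(μ,σ) is μ + z_p·σ, with z_{0.27} = -0.6128 and z_{0.82} = 0.9154.
Eliminate σ: μ = (z₂·x₁ − z₁·x₂)/(z₂ − z₁) = (0.9154·-4.92 − (-0.6128)·-1.15)/1.528 = -3.408.
Then σ = (x₂ − x₁)/(z₂ − z₁) = (-1.15 − -4.92)/1.528 = 2.467.

μ = -3.408, σ = 2.467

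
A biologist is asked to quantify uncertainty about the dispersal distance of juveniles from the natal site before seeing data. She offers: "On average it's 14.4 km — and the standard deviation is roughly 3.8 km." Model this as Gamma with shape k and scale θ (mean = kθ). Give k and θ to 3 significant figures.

For Gamma(k, scale θ): mean = kθ, variance = kθ², so CV = 1/√k.
CV = SD/mean = 3.8/14.4 = 0.2639, hence k = 1/CV² = 14.4.
Then θ = mean/k = 14.4/14.4 = 1.

k ≈ 14.4, θ ≈ 1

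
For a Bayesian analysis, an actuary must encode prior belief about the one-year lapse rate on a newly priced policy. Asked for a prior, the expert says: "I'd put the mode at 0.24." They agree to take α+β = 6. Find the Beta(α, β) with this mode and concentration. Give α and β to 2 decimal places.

α = 1.96, β = 4.04

For α,β > 1 the Beta mode is (α−1)/(α+β−2). With α+β = 6, the mode is (α−1)/4.
Set (α−1)/4 = 0.24 → α = 1 + 0.24·4 = 1.96.
β = 6 − α = 4.04.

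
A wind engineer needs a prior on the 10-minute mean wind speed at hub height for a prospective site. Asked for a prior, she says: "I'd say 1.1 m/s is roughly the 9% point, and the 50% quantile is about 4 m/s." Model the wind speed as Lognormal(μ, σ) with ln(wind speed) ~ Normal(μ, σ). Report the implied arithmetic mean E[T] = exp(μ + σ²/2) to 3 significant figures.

If T ~ Lognormal(μ,σ) then ln T ~ Normal(μ,σ), so the p-quantile of ln T is μ + z_p·σ.
ln(1.1) = 0.09531 and ln(4) = 1.386; z_{0.09} = -1.341, z_{0.5} = 0.
σ = (1.386 − 0.09531)/(0 − (-1.341)) = 0.963.
μ = 0.09531 − (-1.341)·0.963 = 1.386.
E[T] = exp(μ + σ²/2) = exp(1.386 + 0.4636) = 6.36 m/s.

E[T] ≈ 6.36 m/s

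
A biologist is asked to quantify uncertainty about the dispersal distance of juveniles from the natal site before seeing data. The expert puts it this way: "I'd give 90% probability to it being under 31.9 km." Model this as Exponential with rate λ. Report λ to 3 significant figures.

λ ≈ 0.0722

P(T < 31.9) = 1 − e^(−λ·31.9) = 0.9, so λ = −ln(1−0.9)/31.9 = −ln(0.1)/31.9 = 0.0722.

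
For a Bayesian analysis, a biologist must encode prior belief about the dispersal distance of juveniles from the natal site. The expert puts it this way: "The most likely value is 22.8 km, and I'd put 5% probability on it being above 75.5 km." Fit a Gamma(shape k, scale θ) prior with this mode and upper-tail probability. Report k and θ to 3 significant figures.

k ≈ 2.82, θ ≈ 12.5

Gamma(k,θ) with k>1 has mode (k−1)θ, so θ = 22.8/(k−1).
Need P(X < 75.5) = 0.95 with θ tied to k this way. Start at k = 2, θ = 22.8: P(X<75.5) ≈ 0.843.
Too low — raise k to concentrate. Iterating converges to k ≈ 2.82.
Then θ = 22.8/(2.82−1) ≈ 12.5.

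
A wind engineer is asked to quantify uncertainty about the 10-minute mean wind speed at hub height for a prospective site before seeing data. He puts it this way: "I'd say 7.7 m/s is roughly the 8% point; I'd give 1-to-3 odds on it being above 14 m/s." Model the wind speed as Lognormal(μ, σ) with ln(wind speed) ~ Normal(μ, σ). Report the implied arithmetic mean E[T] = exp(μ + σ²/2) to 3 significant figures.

If T ~ Lognormal(μ,σ) then ln T ~ Normal(μ,σ), so the p-quantile of ln T is μ + z_p·σ.
ln(7.7) = 2.041 and ln(14) = 2.639; z_{0.08} = -1.405, z_{0.75} = 0.6745.
σ = (2.639 − 2.041)/(0.6745 − (-1.405)) = 0.287.
μ = 2.041 − (-1.405)·0.287 = 2.445.
E[T] = exp(μ + σ²/2) = exp(2.445 + 0.0413) = 12 m/s.

E[T] ≈ 12 m/s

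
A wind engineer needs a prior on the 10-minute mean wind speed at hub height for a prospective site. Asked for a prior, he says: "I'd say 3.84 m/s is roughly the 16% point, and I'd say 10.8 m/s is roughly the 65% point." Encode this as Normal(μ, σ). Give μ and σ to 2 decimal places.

μ = 8.86, σ = 5.04

The p-quantile of Normal(μ,σ) is μ + z_p·σ, with z_{0.16} = -0.9945 and z_{0.65} = 0.3853.
Eliminate σ: μ = (z₂·x₁ − z₁·x₂)/(z₂ − z₁) = (0.3853·3.84 − (-0.9945)·10.8)/1.38 = 8.86.
Then σ = (x₂ − x₁)/(z₂ − z₁) = (10.8 − 3.84)/1.38 = 5.04.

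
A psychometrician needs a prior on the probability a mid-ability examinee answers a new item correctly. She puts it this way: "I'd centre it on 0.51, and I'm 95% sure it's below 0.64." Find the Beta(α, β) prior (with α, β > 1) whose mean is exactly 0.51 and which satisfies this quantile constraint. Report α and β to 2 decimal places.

With mean 0.51 fixed, write α = 0.51s, β = 0.49s where s = α+β.
Need P(θ < 0.64) = 0.95 under Beta(0.51s, 0.49s). Normal approximation: (q−m)/√(m(1−m)/s) ≈ z_{0.95} = 1.64, so s ≈ 0.51·0.49·(1.64)²/(0.64−0.51)² = 40.0.
At s = 40.0: P(θ<0.64) ≈ 0.952. Adjusting to match 0.95 gives s ≈ 38.95.
So α = 0.51·38.95 ≈ 19.86, β = 0.49·38.95 ≈ 19.09.

α ≈ 19.86, β ≈ 19.09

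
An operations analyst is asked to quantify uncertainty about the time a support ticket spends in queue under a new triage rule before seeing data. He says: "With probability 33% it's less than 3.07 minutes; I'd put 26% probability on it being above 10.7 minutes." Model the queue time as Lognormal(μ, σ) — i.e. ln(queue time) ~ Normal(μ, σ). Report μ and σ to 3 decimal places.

μ ≈ 1.629, σ ≈ 1.153

If T ~ Lognormal(μ,σ) then ln T ~ Normal(μ,σ), so the p-quantile of ln T is μ + z_p·σ.
ln(3.07) = 1.122 and ln(10.7) = 2.37; z_{0.33} = -0.4399, z_{0.74} = 0.6433.
σ = (2.37 − 1.122)/(0.6433 − (-0.4399)) = 1.153.
μ = 1.122 − (-0.4399)·1.153 = 1.629.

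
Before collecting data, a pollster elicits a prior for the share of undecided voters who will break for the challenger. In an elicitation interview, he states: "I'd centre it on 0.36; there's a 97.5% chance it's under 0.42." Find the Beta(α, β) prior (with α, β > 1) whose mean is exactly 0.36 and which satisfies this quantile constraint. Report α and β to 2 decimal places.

With mean 0.36 fixed, write α = 0.36s, β = 0.64s where s = α+β.
Need P(θ < 0.42) = 0.975 under Beta(0.36s, 0.64s). Normal approximation: (q−m)/√(m(1−m)/s) ≈ z_{0.975} = 1.96, so s ≈ 0.36·0.64·(1.96)²/(0.42−0.36)² = 245.9.
At s = 245.9: P(θ<0.42) ≈ 0.973. Adjusting to match 0.975 gives s ≈ 253.18.
So α = 0.36·253.18 ≈ 91.15, β = 0.64·253.18 ≈ 162.04.

α ≈ 91.15, β ≈ 162.04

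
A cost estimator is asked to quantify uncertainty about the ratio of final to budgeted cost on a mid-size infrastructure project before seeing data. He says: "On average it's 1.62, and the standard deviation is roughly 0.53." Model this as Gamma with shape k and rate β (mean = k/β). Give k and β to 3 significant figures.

For Gamma(k, rate β): mean = k/β, variance = k/β², so CV = 1/√k.
CV = SD/mean = 0.53/1.62 = 0.3272, hence k = 1/CV² = 9.34.
Then β = k/mean = 9.34/1.62 = 5.77.

k ≈ 9.34, β ≈ 5.77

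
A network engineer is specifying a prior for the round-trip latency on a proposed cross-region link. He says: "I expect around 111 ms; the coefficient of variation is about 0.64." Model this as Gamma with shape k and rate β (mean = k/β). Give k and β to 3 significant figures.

For Gamma(k, rate β): mean = k/β, variance = k/β², so CV = 1/√k.
CV = 0.64, hence k = 1/CV² = 2.44.
Then β = k/mean = 2.44/111 = 0.022.

k ≈ 2.44, β ≈ 0.022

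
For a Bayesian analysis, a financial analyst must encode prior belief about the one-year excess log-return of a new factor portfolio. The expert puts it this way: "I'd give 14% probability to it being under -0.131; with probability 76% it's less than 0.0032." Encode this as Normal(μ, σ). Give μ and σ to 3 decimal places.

The p-quantile of Normal(μ,σ) is μ + z_p·σ, with z_{0.14} = -1.08 and z_{0.76} = 0.7063.
Eliminate σ: μ = (z₂·x₁ − z₁·x₂)/(z₂ − z₁) = (0.7063·-0.131 − (-1.08)·0.0032)/1.787 = -0.050.
Then σ = (x₂ − x₁)/(z₂ − z₁) = (0.0032 − -0.131)/1.787 = 0.075.

μ = -0.050, σ = 0.075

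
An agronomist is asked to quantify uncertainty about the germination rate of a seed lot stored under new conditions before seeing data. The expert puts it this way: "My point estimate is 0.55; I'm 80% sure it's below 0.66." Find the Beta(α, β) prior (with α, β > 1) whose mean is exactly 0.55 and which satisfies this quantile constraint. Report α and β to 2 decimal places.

α ≈ 8.12, β ≈ 6.64

With mean 0.55 fixed, write α = 0.55s, β = 0.45s where s = α+β.
Need P(θ < 0.66) = 0.8 under Beta(0.55s, 0.45s). Normal approximation: (q−m)/√(m(1−m)/s) ≈ z_{0.8} = 0.842, so s ≈ 0.55·0.45·(0.842)²/(0.66−0.55)² = 14.5.
At s = 14.5: P(θ<0.66) ≈ 0.798. Adjusting to match 0.8 gives s ≈ 14.76.
So α = 0.55·14.76 ≈ 8.12, β = 0.45·14.76 ≈ 6.64.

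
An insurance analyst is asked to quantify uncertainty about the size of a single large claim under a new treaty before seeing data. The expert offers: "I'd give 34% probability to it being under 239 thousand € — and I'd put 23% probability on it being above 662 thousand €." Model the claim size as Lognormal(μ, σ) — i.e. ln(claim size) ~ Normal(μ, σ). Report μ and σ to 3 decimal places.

μ ≈ 5.841, σ ≈ 0.885

If T ~ Lognormal(μ,σ) then ln T ~ Normal(μ,σ), so the p-quantile of ln T is μ + z_p·σ.
ln(239) = 5.476 and ln(662) = 6.495; z_{0.34} = -0.4125, z_{0.77} = 0.7388.
σ = (6.495 − 5.476)/(0.7388 − (-0.4125)) = 0.885.
μ = 5.476 − (-0.4125)·0.885 = 5.841.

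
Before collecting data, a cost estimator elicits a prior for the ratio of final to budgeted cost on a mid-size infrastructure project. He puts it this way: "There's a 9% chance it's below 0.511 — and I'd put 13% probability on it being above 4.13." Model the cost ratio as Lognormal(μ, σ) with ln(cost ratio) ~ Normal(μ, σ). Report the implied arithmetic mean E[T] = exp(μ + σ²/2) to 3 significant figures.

E[T] ≈ 2.28

If T ~ Lognormal(μ,σ) then ln T ~ Normal(μ,σ), so the p-quantile of ln T is μ + z_p·σ.
ln(0.511) = -0.6714 and ln(4.13) = 1.418; z_{0.09} = -1.341, z_{0.87} = 1.126.
σ = (1.418 − -0.6714)/(1.126 − (-1.341)) = 0.847.
μ = -0.6714 − (-1.341)·0.847 = 0.464.
E[T] = exp(μ + σ²/2) = exp(0.464 + 0.3587) = 2.28.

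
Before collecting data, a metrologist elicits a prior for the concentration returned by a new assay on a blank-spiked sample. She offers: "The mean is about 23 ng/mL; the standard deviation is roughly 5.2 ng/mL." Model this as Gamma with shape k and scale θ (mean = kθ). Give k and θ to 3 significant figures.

For Gamma(k, scale θ): mean = kθ, variance = kθ², so CV = 1/√k.
CV = SD/mean = 5.2/23 = 0.2261, hence k = 1/CV² = 19.6.
Then θ = mean/k = 23/19.6 = 1.18.

k ≈ 19.6, θ ≈ 1.18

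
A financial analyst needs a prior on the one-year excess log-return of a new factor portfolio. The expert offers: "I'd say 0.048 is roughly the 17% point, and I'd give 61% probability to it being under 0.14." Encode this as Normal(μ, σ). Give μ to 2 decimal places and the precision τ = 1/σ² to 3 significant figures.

μ = 0.12, τ = 180

The p-quantile of Normal(μ,σ) is μ + z_p·σ, with z_{0.17} = -0.9542 and z_{0.61} = 0.2793.
Eliminate σ: μ = (z₂·x₁ − z₁·x₂)/(z₂ − z₁) = (0.2793·0.048 − (-0.9542)·0.14)/1.233 = 0.12.
Then σ = (x₂ − x₁)/(z₂ − z₁) = (0.14 − 0.048)/1.233 = 0.07.
Precision τ = 1/σ² = 1/0.07459² = 180.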